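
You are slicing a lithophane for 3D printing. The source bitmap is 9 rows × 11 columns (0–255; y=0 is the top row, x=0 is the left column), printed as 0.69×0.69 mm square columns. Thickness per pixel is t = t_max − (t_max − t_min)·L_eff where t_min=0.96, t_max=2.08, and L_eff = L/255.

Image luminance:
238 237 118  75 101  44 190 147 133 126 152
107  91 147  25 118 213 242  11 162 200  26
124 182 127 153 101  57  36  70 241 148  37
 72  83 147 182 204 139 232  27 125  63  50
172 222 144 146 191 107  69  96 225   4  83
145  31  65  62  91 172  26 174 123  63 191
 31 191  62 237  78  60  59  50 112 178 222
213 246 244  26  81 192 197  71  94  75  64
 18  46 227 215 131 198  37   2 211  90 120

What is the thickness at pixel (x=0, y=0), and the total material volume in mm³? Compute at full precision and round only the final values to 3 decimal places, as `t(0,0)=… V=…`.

t(0,0)=1.035 V=72.563

span = t_max - t_min = 2.08 - 0.96 = 1.120
L(0,0) = 238, L_eff = 238/255 = 0.933333
t(0,0) = 2.08 - 1.120·0.933333 = 1.035
Σt over all 9·11 pixels = 323872/2125 ≈ 152.4103529
V = pitch²·Σt = 0.69²·323872/2125 = 72.563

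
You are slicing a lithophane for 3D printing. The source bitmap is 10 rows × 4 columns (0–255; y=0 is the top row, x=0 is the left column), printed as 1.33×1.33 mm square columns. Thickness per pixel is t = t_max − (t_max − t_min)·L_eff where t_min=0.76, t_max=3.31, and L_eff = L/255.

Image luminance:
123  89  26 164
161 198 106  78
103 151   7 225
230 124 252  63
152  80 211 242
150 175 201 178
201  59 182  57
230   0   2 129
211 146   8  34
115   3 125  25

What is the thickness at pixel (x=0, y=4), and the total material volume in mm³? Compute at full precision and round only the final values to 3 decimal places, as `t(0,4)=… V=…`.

t(0,4)=1.790 V=145.474

span = t_max - t_min = 3.31 - 0.76 = 2.550
L(0,4) = 152, L_eff = 152/255 = 0.596078
t(0,4) = 3.31 - 2.550·0.596078 = 1.790
Σt over all 10·4 pixels = 82.24
V = pitch²·Σt = 1.33²·82.24 = 145.474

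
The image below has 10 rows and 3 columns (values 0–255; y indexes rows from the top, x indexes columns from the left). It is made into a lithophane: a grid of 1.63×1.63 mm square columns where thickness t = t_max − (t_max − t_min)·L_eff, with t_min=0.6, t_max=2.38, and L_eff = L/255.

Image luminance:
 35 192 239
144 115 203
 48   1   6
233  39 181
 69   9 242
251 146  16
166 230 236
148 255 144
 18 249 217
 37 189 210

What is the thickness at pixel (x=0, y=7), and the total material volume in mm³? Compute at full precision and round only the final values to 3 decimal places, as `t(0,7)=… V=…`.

t(0,7)=1.347 V=110.547

span = t_max - t_min = 2.38 - 0.6 = 1.780
L(0,7) = 148, L_eff = 148/255 = 0.580392
t(0,7) = 2.38 - 1.780·0.580392 = 1.347
Σt over all 10·3 pixels = 265249/6375 ≈ 41.6076863
V = pitch²·Σt = 1.63²·265249/6375 = 110.547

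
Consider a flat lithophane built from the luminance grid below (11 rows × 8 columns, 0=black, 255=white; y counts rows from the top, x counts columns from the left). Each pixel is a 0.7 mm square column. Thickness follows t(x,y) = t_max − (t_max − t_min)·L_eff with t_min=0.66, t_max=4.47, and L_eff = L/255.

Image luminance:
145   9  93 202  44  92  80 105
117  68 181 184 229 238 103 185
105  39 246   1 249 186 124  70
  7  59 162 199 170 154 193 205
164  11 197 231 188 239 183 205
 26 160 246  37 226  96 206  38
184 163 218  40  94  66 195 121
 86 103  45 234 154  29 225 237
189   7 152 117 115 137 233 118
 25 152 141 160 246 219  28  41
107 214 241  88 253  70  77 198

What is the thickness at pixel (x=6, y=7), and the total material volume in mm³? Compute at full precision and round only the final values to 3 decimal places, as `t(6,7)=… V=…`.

span = t_max - t_min = 4.47 - 0.66 = 3.810
L(6,7) = 225, L_eff = 225/255 = 0.882353
t(6,7) = 4.47 - 3.810·0.882353 = 1.108
Σt over all 11·8 pixels = 1791747/8500 ≈ 210.7937647
V = pitch²·Σt = 0.7²·1791747/8500 = 103.289

t(6,7)=1.108 V=103.289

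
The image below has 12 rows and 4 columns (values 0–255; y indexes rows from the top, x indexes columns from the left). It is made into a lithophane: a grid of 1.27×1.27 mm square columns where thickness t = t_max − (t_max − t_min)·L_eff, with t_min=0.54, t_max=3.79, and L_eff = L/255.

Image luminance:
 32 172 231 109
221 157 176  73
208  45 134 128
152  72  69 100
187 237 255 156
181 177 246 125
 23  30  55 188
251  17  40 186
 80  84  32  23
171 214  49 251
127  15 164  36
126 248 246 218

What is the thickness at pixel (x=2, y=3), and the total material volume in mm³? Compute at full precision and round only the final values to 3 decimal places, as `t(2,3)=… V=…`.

span = t_max - t_min = 3.79 - 0.54 = 3.250
L(2,3) = 69, L_eff = 69/255 = 0.270588
t(2,3) = 3.79 - 3.250·0.270588 = 2.911
Σt over all 12·4 pixels = 504187/5100 ≈ 98.8601961
V = pitch²·Σt = 1.27²·504187/5100 = 159.452

t(2,3)=2.911 V=159.452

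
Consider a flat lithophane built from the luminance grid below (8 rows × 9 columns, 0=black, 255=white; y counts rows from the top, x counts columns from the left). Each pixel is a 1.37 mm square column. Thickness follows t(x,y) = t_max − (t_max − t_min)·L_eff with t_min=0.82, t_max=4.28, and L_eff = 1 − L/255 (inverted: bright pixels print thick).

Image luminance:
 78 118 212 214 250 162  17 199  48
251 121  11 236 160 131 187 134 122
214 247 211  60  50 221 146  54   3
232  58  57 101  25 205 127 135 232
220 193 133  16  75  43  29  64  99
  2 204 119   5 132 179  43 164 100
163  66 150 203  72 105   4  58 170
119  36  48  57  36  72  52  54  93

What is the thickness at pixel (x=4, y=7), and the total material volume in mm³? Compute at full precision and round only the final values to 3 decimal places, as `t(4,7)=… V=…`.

span = t_max - t_min = 4.28 - 0.82 = 3.460
L(4,7) = 36, L_eff = 1 - 36/255 = 0.858824 (inverted)
t(4,7) = 4.28 - 3.460·0.858824 = 1.308
Σt over all 8·9 pixels = 2207171/12750 ≈ 173.1114510
V = pitch²·Σt = 1.37²·2207171/12750 = 324.913

t(4,7)=1.308 V=324.913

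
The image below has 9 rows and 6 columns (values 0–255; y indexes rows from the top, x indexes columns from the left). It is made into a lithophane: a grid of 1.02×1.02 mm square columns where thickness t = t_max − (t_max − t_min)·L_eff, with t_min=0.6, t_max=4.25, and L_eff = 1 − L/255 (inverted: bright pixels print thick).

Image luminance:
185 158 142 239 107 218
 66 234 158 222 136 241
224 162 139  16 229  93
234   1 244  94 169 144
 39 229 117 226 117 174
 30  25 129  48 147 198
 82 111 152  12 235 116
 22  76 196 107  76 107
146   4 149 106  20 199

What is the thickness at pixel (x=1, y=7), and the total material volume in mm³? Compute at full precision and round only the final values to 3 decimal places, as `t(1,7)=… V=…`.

span = t_max - t_min = 4.25 - 0.6 = 3.650
L(1,7) = 76, L_eff = 1 - 76/255 = 0.701961 (inverted)
t(1,7) = 4.25 - 3.650·0.701961 = 1.688
Σt over all 9·6 pixels = 69449/510 ≈ 136.1745098
V = pitch²·Σt = 1.02²·69449/510 = 141.676

t(1,7)=1.688 V=141.676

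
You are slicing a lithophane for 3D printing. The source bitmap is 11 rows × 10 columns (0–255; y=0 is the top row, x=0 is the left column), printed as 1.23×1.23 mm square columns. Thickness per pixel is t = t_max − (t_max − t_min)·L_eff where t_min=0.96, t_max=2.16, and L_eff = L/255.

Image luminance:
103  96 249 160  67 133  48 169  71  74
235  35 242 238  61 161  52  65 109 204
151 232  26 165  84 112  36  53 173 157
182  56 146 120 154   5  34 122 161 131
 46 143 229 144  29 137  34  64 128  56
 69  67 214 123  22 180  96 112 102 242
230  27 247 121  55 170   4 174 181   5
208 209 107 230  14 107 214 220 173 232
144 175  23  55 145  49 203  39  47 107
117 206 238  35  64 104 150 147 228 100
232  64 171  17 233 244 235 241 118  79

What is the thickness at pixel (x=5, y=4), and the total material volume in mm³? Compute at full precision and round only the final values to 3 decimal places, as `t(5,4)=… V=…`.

span = t_max - t_min = 2.16 - 0.96 = 1.200
L(5,4) = 137, L_eff = 137/255 = 0.537255
t(5,4) = 2.16 - 1.200·0.537255 = 1.515
Σt over all 11·10 pixels = 72886/425 ≈ 171.4964706
V = pitch²·Σt = 1.23²·72886/425 = 259.457

t(5,4)=1.515 V=259.457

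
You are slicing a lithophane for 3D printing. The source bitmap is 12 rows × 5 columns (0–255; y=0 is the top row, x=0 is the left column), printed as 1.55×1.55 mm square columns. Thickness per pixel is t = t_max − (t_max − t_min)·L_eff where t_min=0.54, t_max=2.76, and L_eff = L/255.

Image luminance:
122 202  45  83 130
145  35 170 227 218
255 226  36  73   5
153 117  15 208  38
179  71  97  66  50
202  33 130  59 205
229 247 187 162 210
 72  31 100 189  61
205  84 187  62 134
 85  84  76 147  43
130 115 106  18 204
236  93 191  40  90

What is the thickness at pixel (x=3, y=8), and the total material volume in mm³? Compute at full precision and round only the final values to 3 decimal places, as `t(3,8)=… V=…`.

t(3,8)=2.220 V=242.805

span = t_max - t_min = 2.76 - 0.54 = 2.220
L(3,8) = 62, L_eff = 62/255 = 0.243137
t(3,8) = 2.76 - 2.220·0.243137 = 2.220
Σt over all 12·5 pixels = 429519/4250 ≈ 101.0632941
V = pitch²·Σt = 1.55²·429519/4250 = 242.805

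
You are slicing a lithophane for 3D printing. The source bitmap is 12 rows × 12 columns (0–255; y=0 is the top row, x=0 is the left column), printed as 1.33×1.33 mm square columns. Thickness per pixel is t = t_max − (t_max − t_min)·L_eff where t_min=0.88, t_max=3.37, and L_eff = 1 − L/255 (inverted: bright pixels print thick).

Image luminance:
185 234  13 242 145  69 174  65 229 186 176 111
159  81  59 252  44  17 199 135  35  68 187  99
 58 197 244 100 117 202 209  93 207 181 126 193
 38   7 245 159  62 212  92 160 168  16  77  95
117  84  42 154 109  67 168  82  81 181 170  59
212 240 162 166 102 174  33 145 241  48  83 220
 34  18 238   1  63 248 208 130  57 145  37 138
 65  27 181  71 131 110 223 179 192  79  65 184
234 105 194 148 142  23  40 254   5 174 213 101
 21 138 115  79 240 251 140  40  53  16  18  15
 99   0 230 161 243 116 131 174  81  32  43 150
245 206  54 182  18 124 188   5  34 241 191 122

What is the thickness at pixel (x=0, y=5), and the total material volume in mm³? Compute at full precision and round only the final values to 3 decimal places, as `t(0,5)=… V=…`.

span = t_max - t_min = 3.37 - 0.88 = 2.490
L(0,5) = 212, L_eff = 1 - 212/255 = 0.168627 (inverted)
t(0,5) = 3.37 - 2.490·0.168627 = 2.950
Σt over all 12·12 pixels = 517793/1700 ≈ 304.5841176
V = pitch²·Σt = 1.33²·517793/1700 = 538.779

t(0,5)=2.950 V=538.779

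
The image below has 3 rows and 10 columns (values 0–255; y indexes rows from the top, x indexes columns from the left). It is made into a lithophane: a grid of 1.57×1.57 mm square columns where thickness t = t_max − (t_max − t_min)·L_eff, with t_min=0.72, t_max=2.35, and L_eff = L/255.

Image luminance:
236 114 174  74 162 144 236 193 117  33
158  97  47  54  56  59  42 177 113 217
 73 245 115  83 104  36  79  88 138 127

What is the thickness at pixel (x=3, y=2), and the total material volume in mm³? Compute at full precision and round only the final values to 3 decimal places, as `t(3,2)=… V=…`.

span = t_max - t_min = 2.35 - 0.72 = 1.630
L(3,2) = 83, L_eff = 83/255 = 0.325490
t(3,2) = 2.35 - 1.630·0.325490 = 1.819
Σt over all 3·10 pixels = 404139/8500 ≈ 47.5457647
V = pitch²·Σt = 1.57²·404139/8500 = 117.196

t(3,2)=1.819 V=117.196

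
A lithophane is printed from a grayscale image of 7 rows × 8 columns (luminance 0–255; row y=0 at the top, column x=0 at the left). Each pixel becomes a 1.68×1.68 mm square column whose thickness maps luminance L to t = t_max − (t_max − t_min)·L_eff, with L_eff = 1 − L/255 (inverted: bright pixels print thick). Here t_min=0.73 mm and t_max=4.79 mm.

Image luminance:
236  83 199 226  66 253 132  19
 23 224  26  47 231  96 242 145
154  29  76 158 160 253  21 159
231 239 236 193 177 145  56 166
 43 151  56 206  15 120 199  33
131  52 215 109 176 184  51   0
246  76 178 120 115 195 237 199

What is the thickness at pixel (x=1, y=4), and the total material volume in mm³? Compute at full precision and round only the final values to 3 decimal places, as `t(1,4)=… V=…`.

t(1,4)=3.134 V=466.248

span = t_max - t_min = 4.79 - 0.73 = 4.060
L(1,4) = 151, L_eff = 1 - 151/255 = 0.407843 (inverted)
t(1,4) = 4.79 - 4.060·0.407843 = 3.134
Σt over all 7·8 pixels = 1053122/6375 ≈ 165.1956078
V = pitch²·Σt = 1.68²·1053122/6375 = 466.248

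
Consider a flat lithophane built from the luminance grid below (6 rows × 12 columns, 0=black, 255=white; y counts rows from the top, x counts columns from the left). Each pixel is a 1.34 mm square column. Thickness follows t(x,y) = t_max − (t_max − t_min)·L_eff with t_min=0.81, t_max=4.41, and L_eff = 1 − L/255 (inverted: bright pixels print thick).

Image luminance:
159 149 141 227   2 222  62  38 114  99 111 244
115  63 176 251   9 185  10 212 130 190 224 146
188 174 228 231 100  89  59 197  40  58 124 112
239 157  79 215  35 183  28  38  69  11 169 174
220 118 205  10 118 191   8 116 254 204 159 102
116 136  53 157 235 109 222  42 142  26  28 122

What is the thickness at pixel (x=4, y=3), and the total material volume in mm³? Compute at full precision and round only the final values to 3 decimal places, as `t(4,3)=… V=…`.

span = t_max - t_min = 4.41 - 0.81 = 3.600
L(4,3) = 35, L_eff = 1 - 35/255 = 0.862745 (inverted)
t(4,3) = 4.41 - 3.600·0.862745 = 1.304
Σt over all 6·12 pixels = 3240/17 ≈ 190.5882353
V = pitch²·Σt = 1.34²·3240/17 = 342.220

t(4,3)=1.304 V=342.220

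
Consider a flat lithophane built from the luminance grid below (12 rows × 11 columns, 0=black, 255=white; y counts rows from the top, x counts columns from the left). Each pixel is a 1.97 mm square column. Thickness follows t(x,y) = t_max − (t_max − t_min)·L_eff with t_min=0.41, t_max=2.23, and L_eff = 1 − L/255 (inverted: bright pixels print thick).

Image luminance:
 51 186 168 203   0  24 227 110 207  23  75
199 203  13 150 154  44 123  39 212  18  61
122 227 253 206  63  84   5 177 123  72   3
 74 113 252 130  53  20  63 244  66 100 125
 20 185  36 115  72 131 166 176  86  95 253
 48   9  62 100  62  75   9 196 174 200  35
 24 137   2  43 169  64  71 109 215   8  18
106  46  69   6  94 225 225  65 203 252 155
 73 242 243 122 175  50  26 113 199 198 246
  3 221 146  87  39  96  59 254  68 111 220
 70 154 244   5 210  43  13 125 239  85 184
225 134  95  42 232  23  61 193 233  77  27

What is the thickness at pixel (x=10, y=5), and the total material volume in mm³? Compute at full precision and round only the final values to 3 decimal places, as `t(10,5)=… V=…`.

t(10,5)=0.660 V=636.072

span = t_max - t_min = 2.23 - 0.41 = 1.820
L(10,5) = 35, L_eff = 1 - 35/255 = 0.862745 (inverted)
t(10,5) = 2.23 - 1.820·0.862745 = 0.660
Σt over all 12·11 pixels = 696567/4250 ≈ 163.8981176
V = pitch²·Σt = 1.97²·696567/4250 = 636.072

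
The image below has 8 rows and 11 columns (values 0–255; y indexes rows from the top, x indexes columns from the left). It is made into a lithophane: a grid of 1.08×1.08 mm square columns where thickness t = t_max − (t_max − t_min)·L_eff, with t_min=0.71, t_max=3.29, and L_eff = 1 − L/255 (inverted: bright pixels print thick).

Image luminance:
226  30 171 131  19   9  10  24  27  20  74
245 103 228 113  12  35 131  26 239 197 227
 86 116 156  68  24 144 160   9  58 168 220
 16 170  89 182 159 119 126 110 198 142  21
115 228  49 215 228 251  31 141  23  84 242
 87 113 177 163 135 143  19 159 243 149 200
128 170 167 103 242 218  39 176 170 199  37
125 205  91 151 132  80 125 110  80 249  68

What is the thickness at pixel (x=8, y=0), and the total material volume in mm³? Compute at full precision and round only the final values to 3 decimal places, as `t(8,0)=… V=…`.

t(8,0)=0.983 V=203.847

span = t_max - t_min = 3.29 - 0.71 = 2.580
L(8,0) = 27, L_eff = 1 - 27/255 = 0.894118 (inverted)
t(8,0) = 3.29 - 2.580·0.894118 = 0.983
Σt over all 8·11 pixels = 371377/2125 ≈ 174.7656471
V = pitch²·Σt = 1.08²·371377/2125 = 203.847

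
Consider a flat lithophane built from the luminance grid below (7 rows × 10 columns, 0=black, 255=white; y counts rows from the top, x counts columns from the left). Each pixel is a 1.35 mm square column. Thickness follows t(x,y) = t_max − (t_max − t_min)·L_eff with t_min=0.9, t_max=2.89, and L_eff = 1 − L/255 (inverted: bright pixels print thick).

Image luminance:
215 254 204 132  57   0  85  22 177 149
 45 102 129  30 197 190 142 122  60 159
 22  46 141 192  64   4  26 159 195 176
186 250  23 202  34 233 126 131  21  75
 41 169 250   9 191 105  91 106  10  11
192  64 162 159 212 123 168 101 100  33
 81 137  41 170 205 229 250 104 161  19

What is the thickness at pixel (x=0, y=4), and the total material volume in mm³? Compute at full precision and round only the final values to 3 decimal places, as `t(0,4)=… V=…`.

t(0,4)=1.220 V=235.298

span = t_max - t_min = 2.89 - 0.9 = 1.990
L(0,4) = 41, L_eff = 1 - 41/255 = 0.839216 (inverted)
t(0,4) = 2.89 - 1.990·0.839216 = 1.220
Σt over all 7·10 pixels = 3292229/25500 ≈ 129.1070196
V = pitch²·Σt = 1.35²·3292229/25500 = 235.298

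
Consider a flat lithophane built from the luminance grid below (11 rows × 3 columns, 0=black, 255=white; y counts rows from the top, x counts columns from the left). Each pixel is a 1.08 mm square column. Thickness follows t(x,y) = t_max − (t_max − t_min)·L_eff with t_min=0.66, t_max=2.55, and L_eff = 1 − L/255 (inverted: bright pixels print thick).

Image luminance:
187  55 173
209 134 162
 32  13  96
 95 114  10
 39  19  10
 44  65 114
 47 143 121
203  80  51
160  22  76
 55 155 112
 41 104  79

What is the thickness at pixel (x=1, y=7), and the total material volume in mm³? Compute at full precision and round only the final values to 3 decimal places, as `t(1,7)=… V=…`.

t(1,7)=1.253 V=51.512

span = t_max - t_min = 2.55 - 0.66 = 1.890
L(1,7) = 80, L_eff = 1 - 80/255 = 0.686275 (inverted)
t(1,7) = 2.55 - 1.890·0.686275 = 1.253
Σt over all 11·3 pixels = 37539/850 ≈ 44.1635294
V = pitch²·Σt = 1.08²·37539/850 = 51.512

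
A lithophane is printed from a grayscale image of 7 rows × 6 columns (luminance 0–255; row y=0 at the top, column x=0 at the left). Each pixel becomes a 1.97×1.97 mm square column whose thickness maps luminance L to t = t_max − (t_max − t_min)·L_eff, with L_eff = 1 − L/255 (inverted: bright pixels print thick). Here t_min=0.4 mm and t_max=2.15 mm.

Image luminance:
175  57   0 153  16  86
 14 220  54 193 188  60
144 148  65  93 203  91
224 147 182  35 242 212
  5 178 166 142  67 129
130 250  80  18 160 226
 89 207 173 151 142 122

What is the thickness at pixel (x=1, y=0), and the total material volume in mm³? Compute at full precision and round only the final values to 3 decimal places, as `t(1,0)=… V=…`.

t(1,0)=0.791 V=210.006

span = t_max - t_min = 2.15 - 0.4 = 1.750
L(1,0) = 57, L_eff = 1 - 57/255 = 0.776471 (inverted)
t(1,0) = 2.15 - 1.750·0.776471 = 0.791
Σt over all 7·6 pixels = 11039/204 ≈ 54.1127451
V = pitch²·Σt = 1.97²·11039/204 = 210.006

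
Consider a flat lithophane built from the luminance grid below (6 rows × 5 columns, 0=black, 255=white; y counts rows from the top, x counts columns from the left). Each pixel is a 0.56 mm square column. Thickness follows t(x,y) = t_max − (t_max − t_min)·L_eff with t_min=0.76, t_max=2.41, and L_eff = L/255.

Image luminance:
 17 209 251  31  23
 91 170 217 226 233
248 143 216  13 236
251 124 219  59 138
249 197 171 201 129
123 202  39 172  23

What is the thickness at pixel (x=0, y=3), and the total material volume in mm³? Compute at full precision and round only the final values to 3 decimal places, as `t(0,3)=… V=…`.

span = t_max - t_min = 2.41 - 0.76 = 1.650
L(0,3) = 251, L_eff = 251/255 = 0.984314
t(0,3) = 2.41 - 1.650·0.984314 = 0.786
Σt over all 6·5 pixels = 72079/1700 ≈ 42.3994118
V = pitch²·Σt = 0.56²·72079/1700 = 13.296

t(0,3)=0.786 V=13.296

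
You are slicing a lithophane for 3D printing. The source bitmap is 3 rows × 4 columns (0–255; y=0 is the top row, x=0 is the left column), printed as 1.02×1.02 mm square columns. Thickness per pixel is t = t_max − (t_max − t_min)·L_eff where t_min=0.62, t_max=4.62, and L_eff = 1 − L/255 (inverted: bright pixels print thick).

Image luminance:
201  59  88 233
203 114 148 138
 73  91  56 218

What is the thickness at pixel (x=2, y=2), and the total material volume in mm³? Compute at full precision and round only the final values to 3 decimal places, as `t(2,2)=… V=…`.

t(2,2)=1.498 V=34.212

span = t_max - t_min = 4.62 - 0.62 = 4.000
L(2,2) = 56, L_eff = 1 - 56/255 = 0.780392 (inverted)
t(2,2) = 4.62 - 4.000·0.780392 = 1.498
Σt over all 3·4 pixels = 41926/1275 ≈ 32.8831373
V = pitch²·Σt = 1.02²·41926/1275 = 34.212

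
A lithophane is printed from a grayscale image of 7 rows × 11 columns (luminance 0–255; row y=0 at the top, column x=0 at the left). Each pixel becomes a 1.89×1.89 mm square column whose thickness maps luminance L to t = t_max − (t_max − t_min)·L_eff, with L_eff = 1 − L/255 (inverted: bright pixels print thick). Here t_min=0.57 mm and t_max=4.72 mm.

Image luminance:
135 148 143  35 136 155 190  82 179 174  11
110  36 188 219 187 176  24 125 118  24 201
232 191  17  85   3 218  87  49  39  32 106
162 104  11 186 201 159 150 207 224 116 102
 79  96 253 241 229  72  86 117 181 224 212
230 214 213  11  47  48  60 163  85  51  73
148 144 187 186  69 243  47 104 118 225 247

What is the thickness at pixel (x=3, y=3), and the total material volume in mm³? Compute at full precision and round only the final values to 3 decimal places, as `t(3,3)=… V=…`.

span = t_max - t_min = 4.72 - 0.57 = 4.150
L(3,3) = 186, L_eff = 1 - 186/255 = 0.270588 (inverted)
t(3,3) = 4.72 - 4.150·0.270588 = 3.597
Σt over all 7·11 pixels = 1068779/5100 ≈ 209.5645098
V = pitch²·Σt = 1.89²·1068779/5100 = 748.585

t(3,3)=3.597 V=748.585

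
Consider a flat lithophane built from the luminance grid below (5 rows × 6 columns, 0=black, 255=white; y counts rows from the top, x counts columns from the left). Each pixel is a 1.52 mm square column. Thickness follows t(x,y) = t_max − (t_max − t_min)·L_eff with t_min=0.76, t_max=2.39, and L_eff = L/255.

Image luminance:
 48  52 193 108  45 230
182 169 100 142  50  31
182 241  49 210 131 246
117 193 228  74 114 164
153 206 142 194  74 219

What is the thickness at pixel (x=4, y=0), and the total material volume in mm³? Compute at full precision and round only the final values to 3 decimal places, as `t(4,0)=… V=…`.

t(4,0)=2.102 V=102.343

span = t_max - t_min = 2.39 - 0.76 = 1.630
L(4,0) = 45, L_eff = 45/255 = 0.176471
t(4,0) = 2.39 - 1.630·0.176471 = 2.102
Σt over all 5·6 pixels = 376523/8500 ≈ 44.2968235
V = pitch²·Σt = 1.52²·376523/8500 = 102.343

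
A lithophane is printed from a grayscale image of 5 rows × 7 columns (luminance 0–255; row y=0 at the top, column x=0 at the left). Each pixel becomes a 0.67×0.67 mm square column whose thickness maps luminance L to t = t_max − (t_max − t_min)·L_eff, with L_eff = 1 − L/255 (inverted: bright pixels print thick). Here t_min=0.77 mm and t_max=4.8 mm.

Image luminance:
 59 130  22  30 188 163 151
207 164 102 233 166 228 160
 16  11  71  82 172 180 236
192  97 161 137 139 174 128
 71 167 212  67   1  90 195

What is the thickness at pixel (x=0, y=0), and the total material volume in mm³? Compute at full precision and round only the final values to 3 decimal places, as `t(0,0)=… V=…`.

span = t_max - t_min = 4.8 - 0.77 = 4.030
L(0,0) = 59, L_eff = 1 - 59/255 = 0.768627 (inverted)
t(0,0) = 4.8 - 4.030·0.768627 = 1.702
Σt over all 5·7 pixels = 847277/8500 ≈ 99.6796471
V = pitch²·Σt = 0.67²·847277/8500 = 44.746

t(0,0)=1.702 V=44.746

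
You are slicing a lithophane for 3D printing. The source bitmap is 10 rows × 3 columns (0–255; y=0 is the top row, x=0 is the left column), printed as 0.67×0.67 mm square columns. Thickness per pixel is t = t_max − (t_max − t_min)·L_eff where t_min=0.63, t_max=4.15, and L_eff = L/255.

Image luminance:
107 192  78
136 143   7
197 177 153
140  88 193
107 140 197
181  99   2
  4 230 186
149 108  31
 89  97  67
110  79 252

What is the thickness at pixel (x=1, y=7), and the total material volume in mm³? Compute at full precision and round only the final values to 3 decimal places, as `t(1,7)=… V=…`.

t(1,7)=2.659 V=32.719

span = t_max - t_min = 4.15 - 0.63 = 3.520
L(1,7) = 108, L_eff = 108/255 = 0.423529
t(1,7) = 4.15 - 3.520·0.423529 = 2.659
Σt over all 10·3 pixels = 929311/12750 ≈ 72.8871373
V = pitch²·Σt = 0.67²·929311/12750 = 32.719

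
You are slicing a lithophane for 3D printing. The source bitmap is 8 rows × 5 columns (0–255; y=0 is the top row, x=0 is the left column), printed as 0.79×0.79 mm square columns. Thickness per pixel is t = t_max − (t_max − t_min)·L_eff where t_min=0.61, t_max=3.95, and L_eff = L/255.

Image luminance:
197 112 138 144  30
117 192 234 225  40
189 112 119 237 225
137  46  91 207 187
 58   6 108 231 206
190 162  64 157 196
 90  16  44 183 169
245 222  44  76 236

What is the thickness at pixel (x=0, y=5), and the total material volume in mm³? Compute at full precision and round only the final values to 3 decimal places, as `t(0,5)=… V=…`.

span = t_max - t_min = 3.95 - 0.61 = 3.340
L(0,5) = 190, L_eff = 190/255 = 0.745098
t(0,5) = 3.95 - 3.340·0.745098 = 1.461
Σt over all 8·5 pixels = 177601/2125 ≈ 83.5769412
V = pitch²·Σt = 0.79²·177601/2125 = 52.160

t(0,5)=1.461 V=52.160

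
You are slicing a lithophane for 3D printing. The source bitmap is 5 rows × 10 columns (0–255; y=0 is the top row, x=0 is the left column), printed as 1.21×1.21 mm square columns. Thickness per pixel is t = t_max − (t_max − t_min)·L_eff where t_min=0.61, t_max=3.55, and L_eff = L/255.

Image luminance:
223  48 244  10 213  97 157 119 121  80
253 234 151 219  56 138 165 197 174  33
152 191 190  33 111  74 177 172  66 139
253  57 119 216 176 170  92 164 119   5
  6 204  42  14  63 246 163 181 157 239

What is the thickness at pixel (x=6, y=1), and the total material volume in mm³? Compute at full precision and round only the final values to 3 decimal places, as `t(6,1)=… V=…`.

t(6,1)=1.648 V=143.016

span = t_max - t_min = 3.55 - 0.61 = 2.940
L(6,1) = 165, L_eff = 165/255 = 0.647059
t(6,1) = 3.55 - 2.940·0.647059 = 1.648
Σt over all 5·10 pixels = 207574/2125 ≈ 97.6818824
V = pitch²·Σt = 1.21²·207574/2125 = 143.016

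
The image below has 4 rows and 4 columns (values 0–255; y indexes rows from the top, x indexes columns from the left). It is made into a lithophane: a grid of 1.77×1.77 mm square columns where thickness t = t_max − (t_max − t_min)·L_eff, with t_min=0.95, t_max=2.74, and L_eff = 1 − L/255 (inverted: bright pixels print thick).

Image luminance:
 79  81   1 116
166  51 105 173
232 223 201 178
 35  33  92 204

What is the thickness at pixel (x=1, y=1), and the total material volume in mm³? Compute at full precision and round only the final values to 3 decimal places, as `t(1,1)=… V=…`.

span = t_max - t_min = 2.74 - 0.95 = 1.790
L(1,1) = 51, L_eff = 1 - 51/255 = 0.800000 (inverted)
t(1,1) = 2.74 - 1.790·0.800000 = 1.308
Σt over all 4·4 pixels = 74023/2550 ≈ 29.0286275
V = pitch²·Σt = 1.77²·74023/2550 = 90.944

t(1,1)=1.308 V=90.944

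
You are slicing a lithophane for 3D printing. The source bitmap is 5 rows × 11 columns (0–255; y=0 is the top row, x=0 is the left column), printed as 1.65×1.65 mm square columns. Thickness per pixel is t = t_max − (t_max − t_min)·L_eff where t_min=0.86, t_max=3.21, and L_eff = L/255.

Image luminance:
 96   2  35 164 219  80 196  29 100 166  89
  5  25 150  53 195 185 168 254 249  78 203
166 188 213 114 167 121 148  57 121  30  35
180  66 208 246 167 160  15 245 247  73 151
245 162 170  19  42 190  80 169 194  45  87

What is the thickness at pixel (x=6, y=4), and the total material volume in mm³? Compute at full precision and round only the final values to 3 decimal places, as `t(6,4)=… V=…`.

t(6,4)=2.473 V=298.456

span = t_max - t_min = 3.21 - 0.86 = 2.350
L(6,4) = 80, L_eff = 80/255 = 0.313725
t(6,4) = 3.21 - 2.350·0.313725 = 2.473
Σt over all 5·11 pixels = 559091/5100 ≈ 109.6256863
V = pitch²·Σt = 1.65²·559091/5100 = 298.456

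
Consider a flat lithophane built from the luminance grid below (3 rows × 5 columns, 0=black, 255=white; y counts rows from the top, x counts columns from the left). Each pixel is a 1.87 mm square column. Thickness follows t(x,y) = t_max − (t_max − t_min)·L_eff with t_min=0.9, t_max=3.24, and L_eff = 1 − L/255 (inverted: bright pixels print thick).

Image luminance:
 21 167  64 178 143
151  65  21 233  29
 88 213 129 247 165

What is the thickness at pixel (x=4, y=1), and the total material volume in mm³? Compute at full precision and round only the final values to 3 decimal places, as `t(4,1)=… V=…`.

span = t_max - t_min = 3.24 - 0.9 = 2.340
L(4,1) = 29, L_eff = 1 - 29/255 = 0.886275 (inverted)
t(4,1) = 3.24 - 2.340·0.886275 = 1.166
Σt over all 3·5 pixels = 132021/4250 ≈ 31.0637647
V = pitch²·Σt = 1.87²·132021/4250 = 108.627

t(4,1)=1.166 V=108.627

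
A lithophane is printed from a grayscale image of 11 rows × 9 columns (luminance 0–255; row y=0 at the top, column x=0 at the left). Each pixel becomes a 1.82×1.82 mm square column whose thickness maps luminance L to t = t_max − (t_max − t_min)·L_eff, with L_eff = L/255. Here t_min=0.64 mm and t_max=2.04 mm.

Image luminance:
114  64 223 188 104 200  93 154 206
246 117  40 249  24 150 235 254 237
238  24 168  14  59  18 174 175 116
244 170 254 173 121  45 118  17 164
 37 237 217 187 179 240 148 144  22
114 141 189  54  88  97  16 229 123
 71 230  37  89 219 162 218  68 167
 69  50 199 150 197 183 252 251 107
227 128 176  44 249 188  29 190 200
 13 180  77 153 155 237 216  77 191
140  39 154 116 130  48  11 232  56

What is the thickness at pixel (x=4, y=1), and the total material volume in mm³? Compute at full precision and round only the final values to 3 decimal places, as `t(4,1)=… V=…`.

span = t_max - t_min = 2.04 - 0.64 = 1.400
L(4,1) = 24, L_eff = 24/255 = 0.094118
t(4,1) = 2.04 - 1.400·0.094118 = 1.908
Σt over all 11·9 pixels = 31862/255 ≈ 124.9490196
V = pitch²·Σt = 1.82²·31862/255 = 413.881

t(4,1)=1.908 V=413.881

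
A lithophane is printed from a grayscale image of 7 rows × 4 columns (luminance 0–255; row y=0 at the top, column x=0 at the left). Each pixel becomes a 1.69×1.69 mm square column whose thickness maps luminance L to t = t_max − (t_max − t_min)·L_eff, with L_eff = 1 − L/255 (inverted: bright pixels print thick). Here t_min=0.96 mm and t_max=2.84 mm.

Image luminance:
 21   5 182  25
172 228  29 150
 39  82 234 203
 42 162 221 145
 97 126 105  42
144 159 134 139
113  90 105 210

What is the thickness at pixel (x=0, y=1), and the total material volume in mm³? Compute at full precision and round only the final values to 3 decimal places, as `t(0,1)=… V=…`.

span = t_max - t_min = 2.84 - 0.96 = 1.880
L(0,1) = 172, L_eff = 1 - 172/255 = 0.325490 (inverted)
t(0,1) = 2.84 - 1.880·0.325490 = 2.228
Σt over all 7·4 pixels = 331348/6375 ≈ 51.9761569
V = pitch²·Σt = 1.69²·331348/6375 = 148.449

t(0,1)=2.228 V=148.449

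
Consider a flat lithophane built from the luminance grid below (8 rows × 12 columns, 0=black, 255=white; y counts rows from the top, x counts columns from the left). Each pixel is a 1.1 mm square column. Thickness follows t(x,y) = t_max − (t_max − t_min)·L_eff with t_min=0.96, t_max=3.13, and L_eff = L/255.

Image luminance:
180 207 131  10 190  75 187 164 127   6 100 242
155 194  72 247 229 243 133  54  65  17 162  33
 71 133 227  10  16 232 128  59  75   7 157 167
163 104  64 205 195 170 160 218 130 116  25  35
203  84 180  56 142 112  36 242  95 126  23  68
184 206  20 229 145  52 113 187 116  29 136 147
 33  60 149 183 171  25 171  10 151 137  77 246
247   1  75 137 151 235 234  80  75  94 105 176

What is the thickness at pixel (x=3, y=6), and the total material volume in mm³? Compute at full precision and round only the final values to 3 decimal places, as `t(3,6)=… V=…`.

t(3,6)=1.573 V=239.565

span = t_max - t_min = 3.13 - 0.96 = 2.170
L(3,6) = 183, L_eff = 183/255 = 0.717647
t(3,6) = 3.13 - 2.170·0.717647 = 1.573
Σt over all 8·12 pixels = 1262173/6375 ≈ 197.9879216
V = pitch²·Σt = 1.1²·1262173/6375 = 239.565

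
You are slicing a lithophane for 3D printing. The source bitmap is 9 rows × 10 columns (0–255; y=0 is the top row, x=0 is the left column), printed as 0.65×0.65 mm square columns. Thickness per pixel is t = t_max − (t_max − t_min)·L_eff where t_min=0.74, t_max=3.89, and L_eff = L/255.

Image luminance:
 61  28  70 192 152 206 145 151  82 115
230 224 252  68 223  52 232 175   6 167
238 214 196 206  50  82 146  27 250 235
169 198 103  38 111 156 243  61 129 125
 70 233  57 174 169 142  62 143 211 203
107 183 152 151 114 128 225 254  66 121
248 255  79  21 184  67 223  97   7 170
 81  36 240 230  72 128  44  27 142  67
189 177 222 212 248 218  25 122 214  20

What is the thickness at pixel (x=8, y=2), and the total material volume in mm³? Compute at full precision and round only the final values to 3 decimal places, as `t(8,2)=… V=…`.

t(8,2)=0.802 V=80.914

span = t_max - t_min = 3.89 - 0.74 = 3.150
L(8,2) = 250, L_eff = 250/255 = 0.980392
t(8,2) = 3.89 - 3.150·0.980392 = 0.802
Σt over all 9·10 pixels = 81393/425 ≈ 191.5129412
V = pitch²·Σt = 0.65²·81393/425 = 80.914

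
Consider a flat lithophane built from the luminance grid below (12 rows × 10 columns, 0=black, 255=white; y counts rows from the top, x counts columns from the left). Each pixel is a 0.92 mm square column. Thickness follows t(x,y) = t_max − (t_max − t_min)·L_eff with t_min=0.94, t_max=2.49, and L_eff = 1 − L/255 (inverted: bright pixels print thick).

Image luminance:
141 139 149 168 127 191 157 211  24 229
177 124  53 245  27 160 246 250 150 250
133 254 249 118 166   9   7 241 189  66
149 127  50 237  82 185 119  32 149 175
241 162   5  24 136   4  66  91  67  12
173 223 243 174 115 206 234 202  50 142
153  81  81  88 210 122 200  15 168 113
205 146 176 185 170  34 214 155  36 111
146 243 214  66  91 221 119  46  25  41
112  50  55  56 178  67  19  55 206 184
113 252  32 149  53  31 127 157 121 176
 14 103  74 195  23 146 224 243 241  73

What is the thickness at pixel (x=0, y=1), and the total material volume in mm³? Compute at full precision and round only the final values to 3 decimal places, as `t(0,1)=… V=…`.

span = t_max - t_min = 2.49 - 0.94 = 1.550
L(0,1) = 177, L_eff = 1 - 177/255 = 0.305882 (inverted)
t(0,1) = 2.49 - 1.550·0.305882 = 2.016
Σt over all 12·10 pixels = 62887/300 ≈ 209.6233333
V = pitch²·Σt = 0.92²·62887/300 = 177.425

t(0,1)=2.016 V=177.425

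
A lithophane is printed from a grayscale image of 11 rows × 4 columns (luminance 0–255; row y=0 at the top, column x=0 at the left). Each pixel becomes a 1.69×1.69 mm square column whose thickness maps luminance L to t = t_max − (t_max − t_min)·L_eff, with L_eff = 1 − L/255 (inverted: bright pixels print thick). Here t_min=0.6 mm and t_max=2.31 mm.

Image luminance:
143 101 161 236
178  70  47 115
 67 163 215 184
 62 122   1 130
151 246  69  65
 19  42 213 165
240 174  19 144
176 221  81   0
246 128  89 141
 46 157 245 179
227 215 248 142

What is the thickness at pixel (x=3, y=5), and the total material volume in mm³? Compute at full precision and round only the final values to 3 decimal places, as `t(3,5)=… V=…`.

span = t_max - t_min = 2.31 - 0.6 = 1.710
L(3,5) = 165, L_eff = 1 - 165/255 = 0.352941 (inverted)
t(3,5) = 2.31 - 1.710·0.352941 = 1.706
Σt over all 11·4 pixels = 571131/8500 ≈ 67.1918824
V = pitch²·Σt = 1.69²·571131/8500 = 191.907

t(3,5)=1.706 V=191.907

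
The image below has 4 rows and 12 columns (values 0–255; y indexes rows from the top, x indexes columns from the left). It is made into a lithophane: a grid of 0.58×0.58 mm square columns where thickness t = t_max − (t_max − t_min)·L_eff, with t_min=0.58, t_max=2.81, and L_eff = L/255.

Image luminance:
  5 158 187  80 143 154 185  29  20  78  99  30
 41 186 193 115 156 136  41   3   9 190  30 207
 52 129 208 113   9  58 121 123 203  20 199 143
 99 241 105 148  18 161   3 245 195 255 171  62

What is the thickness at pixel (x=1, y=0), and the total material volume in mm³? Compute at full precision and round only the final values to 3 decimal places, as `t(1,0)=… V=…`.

t(1,0)=1.428 V=29.029

span = t_max - t_min = 2.81 - 0.58 = 2.230
L(1,0) = 158, L_eff = 158/255 = 0.619608
t(1,0) = 2.81 - 2.230·0.619608 = 1.428
Σt over all 4·12 pixels = 183371/2125 ≈ 86.2922353
V = pitch²·Σt = 0.58²·183371/2125 = 29.029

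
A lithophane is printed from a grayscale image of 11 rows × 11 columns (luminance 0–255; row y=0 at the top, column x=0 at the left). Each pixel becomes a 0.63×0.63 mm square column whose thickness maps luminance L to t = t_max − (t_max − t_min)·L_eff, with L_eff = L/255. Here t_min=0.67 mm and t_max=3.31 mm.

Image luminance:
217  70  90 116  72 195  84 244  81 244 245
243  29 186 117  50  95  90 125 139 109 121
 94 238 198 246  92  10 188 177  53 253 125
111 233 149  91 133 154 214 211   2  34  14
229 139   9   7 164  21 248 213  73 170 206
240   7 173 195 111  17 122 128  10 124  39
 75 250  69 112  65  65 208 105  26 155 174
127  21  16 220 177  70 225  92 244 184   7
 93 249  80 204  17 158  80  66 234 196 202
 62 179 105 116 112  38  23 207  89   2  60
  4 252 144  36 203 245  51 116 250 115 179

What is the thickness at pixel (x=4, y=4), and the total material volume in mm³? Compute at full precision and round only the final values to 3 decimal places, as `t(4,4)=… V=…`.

span = t_max - t_min = 3.31 - 0.67 = 2.640
L(4,4) = 164, L_eff = 164/255 = 0.643137
t(4,4) = 3.31 - 2.640·0.643137 = 1.612
Σt over all 11·11 pixels = 2042007/8500 ≈ 240.2361176
V = pitch²·Σt = 0.63²·2042007/8500 = 95.350

t(4,4)=1.612 V=95.350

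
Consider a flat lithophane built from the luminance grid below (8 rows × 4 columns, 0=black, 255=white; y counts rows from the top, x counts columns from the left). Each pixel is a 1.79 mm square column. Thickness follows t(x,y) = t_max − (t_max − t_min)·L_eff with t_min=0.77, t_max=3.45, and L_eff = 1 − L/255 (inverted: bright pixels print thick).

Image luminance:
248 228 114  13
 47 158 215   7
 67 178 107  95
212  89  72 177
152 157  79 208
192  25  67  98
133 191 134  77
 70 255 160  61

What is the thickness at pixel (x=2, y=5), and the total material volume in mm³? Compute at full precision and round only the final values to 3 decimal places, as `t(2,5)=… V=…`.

span = t_max - t_min = 3.45 - 0.77 = 2.680
L(2,5) = 67, L_eff = 1 - 67/255 = 0.737255 (inverted)
t(2,5) = 3.45 - 2.680·0.737255 = 1.474
Σt over all 8·4 pixels = 143614/2125 ≈ 67.5830588
V = pitch²·Σt = 1.79²·143614/2125 = 216.543

t(2,5)=1.474 V=216.543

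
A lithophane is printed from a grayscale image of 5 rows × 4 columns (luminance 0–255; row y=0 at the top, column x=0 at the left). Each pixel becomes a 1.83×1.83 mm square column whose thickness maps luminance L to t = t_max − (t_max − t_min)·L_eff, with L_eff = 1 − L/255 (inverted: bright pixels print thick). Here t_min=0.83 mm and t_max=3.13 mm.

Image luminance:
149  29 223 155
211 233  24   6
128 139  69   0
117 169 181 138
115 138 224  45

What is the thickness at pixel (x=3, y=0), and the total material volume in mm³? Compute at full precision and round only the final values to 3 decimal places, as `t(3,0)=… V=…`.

span = t_max - t_min = 3.13 - 0.83 = 2.300
L(3,0) = 155, L_eff = 1 - 155/255 = 0.392157 (inverted)
t(3,0) = 3.13 - 2.300·0.392157 = 2.228
Σt over all 5·4 pixels = 33223/850 ≈ 39.0858824
V = pitch²·Σt = 1.83²·33223/850 = 130.895

t(3,0)=2.228 V=130.895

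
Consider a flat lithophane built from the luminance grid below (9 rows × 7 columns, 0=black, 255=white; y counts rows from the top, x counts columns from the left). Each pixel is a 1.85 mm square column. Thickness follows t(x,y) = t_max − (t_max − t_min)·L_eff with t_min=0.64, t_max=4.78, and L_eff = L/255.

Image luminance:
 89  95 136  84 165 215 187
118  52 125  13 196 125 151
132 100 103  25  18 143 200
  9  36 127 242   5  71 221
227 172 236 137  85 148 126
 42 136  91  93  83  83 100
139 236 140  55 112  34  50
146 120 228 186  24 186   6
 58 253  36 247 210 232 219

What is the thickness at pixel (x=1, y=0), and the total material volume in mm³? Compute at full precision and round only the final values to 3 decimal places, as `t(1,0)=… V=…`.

span = t_max - t_min = 4.78 - 0.64 = 4.140
L(1,0) = 95, L_eff = 95/255 = 0.372549
t(1,0) = 4.78 - 4.140·0.372549 = 3.238
Σt over all 9·7 pixels = 368787/2125 ≈ 173.5468235
V = pitch²·Σt = 1.85²·368787/2125 = 593.964

t(1,0)=3.238 V=593.964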